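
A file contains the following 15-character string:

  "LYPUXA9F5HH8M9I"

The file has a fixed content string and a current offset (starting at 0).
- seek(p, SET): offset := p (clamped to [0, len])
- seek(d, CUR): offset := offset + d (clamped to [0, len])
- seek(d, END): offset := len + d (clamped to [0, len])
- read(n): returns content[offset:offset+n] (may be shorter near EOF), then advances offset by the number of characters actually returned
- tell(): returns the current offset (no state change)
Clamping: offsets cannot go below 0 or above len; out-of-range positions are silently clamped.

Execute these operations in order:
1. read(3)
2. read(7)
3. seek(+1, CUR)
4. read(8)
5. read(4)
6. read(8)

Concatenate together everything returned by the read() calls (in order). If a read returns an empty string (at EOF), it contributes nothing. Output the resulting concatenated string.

Answer: LYPUXA9F5H8M9I

Derivation:
After 1 (read(3)): returned 'LYP', offset=3
After 2 (read(7)): returned 'UXA9F5H', offset=10
After 3 (seek(+1, CUR)): offset=11
After 4 (read(8)): returned '8M9I', offset=15
After 5 (read(4)): returned '', offset=15
After 6 (read(8)): returned '', offset=15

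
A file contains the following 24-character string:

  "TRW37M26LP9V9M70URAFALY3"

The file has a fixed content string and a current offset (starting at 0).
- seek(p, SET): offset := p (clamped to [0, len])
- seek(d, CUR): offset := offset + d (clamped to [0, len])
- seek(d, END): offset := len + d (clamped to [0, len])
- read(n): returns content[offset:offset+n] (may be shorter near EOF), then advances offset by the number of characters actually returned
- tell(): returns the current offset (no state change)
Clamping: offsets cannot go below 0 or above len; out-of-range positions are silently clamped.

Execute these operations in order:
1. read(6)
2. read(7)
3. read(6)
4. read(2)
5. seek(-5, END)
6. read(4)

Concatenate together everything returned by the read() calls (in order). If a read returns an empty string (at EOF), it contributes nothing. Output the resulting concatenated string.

After 1 (read(6)): returned 'TRW37M', offset=6
After 2 (read(7)): returned '26LP9V9', offset=13
After 3 (read(6)): returned 'M70URA', offset=19
After 4 (read(2)): returned 'FA', offset=21
After 5 (seek(-5, END)): offset=19
After 6 (read(4)): returned 'FALY', offset=23

Answer: TRW37M26LP9V9M70URAFAFALY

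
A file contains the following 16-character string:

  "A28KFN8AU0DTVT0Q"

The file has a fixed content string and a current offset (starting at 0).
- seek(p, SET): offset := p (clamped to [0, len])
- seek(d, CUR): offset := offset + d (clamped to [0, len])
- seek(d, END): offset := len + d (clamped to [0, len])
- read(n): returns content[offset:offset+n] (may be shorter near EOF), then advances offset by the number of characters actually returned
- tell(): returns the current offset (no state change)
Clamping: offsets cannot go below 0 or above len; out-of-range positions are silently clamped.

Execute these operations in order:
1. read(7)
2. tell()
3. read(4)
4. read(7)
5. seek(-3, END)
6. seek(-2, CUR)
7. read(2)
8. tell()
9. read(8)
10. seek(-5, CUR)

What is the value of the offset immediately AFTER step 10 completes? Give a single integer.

Answer: 11

Derivation:
After 1 (read(7)): returned 'A28KFN8', offset=7
After 2 (tell()): offset=7
After 3 (read(4)): returned 'AU0D', offset=11
After 4 (read(7)): returned 'TVT0Q', offset=16
After 5 (seek(-3, END)): offset=13
After 6 (seek(-2, CUR)): offset=11
After 7 (read(2)): returned 'TV', offset=13
After 8 (tell()): offset=13
After 9 (read(8)): returned 'T0Q', offset=16
After 10 (seek(-5, CUR)): offset=11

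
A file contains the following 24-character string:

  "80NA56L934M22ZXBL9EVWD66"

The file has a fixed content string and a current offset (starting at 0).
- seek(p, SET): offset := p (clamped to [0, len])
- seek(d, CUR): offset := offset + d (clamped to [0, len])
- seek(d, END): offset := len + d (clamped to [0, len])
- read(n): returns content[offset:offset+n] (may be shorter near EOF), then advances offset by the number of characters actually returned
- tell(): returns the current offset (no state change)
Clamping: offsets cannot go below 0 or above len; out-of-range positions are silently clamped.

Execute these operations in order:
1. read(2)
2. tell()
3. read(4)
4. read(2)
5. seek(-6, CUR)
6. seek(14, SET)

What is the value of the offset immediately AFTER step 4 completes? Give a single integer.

Answer: 8

Derivation:
After 1 (read(2)): returned '80', offset=2
After 2 (tell()): offset=2
After 3 (read(4)): returned 'NA56', offset=6
After 4 (read(2)): returned 'L9', offset=8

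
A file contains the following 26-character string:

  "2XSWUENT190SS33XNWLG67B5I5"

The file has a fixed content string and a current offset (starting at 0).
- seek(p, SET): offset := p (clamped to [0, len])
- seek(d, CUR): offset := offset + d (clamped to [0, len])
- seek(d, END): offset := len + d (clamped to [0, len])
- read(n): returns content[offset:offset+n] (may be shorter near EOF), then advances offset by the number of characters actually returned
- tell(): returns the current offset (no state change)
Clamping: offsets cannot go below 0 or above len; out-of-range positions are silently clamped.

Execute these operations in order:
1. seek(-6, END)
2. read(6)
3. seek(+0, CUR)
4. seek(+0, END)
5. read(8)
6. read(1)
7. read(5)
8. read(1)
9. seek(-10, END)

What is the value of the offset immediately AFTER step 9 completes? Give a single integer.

Answer: 16

Derivation:
After 1 (seek(-6, END)): offset=20
After 2 (read(6)): returned '67B5I5', offset=26
After 3 (seek(+0, CUR)): offset=26
After 4 (seek(+0, END)): offset=26
After 5 (read(8)): returned '', offset=26
After 6 (read(1)): returned '', offset=26
After 7 (read(5)): returned '', offset=26
After 8 (read(1)): returned '', offset=26
After 9 (seek(-10, END)): offset=16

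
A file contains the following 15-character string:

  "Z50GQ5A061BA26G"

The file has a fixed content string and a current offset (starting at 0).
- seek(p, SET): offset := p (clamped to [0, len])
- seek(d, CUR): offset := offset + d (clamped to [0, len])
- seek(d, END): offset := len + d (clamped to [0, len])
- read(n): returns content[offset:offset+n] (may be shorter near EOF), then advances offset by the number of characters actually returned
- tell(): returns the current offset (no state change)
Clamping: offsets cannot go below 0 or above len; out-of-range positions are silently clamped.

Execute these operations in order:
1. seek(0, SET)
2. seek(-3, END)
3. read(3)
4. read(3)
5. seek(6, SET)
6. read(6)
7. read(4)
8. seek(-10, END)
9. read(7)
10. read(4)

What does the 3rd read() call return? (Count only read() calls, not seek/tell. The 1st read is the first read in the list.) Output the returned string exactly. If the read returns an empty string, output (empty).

After 1 (seek(0, SET)): offset=0
After 2 (seek(-3, END)): offset=12
After 3 (read(3)): returned '26G', offset=15
After 4 (read(3)): returned '', offset=15
After 5 (seek(6, SET)): offset=6
After 6 (read(6)): returned 'A061BA', offset=12
After 7 (read(4)): returned '26G', offset=15
After 8 (seek(-10, END)): offset=5
After 9 (read(7)): returned '5A061BA', offset=12
After 10 (read(4)): returned '26G', offset=15

Answer: A061BA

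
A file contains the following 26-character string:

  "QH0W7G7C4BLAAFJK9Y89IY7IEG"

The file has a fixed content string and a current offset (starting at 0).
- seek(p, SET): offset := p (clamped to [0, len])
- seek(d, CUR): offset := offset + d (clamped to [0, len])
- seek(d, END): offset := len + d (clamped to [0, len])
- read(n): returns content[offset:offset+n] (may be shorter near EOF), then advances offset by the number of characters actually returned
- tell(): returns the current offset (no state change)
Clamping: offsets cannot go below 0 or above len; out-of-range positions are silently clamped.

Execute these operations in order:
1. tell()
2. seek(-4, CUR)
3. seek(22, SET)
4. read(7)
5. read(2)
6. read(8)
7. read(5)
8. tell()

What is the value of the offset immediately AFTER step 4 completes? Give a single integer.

After 1 (tell()): offset=0
After 2 (seek(-4, CUR)): offset=0
After 3 (seek(22, SET)): offset=22
After 4 (read(7)): returned '7IEG', offset=26

Answer: 26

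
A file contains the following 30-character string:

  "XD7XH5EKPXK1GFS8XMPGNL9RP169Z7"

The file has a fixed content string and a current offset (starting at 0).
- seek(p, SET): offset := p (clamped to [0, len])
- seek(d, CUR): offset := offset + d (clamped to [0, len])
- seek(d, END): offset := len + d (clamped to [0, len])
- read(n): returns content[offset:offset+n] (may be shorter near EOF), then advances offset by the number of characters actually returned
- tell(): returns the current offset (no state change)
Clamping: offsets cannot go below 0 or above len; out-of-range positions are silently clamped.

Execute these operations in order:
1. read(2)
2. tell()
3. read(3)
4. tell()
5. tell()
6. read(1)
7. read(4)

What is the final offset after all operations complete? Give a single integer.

After 1 (read(2)): returned 'XD', offset=2
After 2 (tell()): offset=2
After 3 (read(3)): returned '7XH', offset=5
After 4 (tell()): offset=5
After 5 (tell()): offset=5
After 6 (read(1)): returned '5', offset=6
After 7 (read(4)): returned 'EKPX', offset=10

Answer: 10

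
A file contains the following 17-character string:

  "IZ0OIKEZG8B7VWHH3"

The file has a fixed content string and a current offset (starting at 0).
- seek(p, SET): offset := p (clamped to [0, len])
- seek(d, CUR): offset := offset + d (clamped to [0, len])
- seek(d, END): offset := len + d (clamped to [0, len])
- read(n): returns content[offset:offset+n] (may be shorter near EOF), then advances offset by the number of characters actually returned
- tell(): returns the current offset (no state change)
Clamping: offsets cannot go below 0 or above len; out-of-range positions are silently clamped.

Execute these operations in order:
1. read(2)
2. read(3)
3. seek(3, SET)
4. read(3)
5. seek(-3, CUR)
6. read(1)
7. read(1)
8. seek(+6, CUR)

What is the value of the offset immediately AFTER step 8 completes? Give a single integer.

Answer: 11

Derivation:
After 1 (read(2)): returned 'IZ', offset=2
After 2 (read(3)): returned '0OI', offset=5
After 3 (seek(3, SET)): offset=3
After 4 (read(3)): returned 'OIK', offset=6
After 5 (seek(-3, CUR)): offset=3
After 6 (read(1)): returned 'O', offset=4
After 7 (read(1)): returned 'I', offset=5
After 8 (seek(+6, CUR)): offset=11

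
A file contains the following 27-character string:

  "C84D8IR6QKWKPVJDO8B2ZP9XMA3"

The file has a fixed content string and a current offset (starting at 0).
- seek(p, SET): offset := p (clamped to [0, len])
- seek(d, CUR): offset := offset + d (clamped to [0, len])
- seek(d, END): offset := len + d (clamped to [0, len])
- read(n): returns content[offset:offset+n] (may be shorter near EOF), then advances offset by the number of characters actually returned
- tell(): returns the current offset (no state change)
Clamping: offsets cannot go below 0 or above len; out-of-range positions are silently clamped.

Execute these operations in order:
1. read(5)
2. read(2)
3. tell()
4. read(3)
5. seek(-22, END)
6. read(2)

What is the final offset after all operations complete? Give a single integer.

Answer: 7

Derivation:
After 1 (read(5)): returned 'C84D8', offset=5
After 2 (read(2)): returned 'IR', offset=7
After 3 (tell()): offset=7
After 4 (read(3)): returned '6QK', offset=10
After 5 (seek(-22, END)): offset=5
After 6 (read(2)): returned 'IR', offset=7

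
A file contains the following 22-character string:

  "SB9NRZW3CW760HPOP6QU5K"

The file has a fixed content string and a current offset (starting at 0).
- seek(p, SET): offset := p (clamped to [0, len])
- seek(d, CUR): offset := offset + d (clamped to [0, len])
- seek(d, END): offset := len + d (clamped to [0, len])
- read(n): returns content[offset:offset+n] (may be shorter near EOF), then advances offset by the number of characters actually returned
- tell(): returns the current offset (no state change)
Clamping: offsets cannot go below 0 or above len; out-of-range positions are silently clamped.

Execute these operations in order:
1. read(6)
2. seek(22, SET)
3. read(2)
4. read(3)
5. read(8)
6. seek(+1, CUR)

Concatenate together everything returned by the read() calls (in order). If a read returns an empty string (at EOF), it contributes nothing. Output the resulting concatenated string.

After 1 (read(6)): returned 'SB9NRZ', offset=6
After 2 (seek(22, SET)): offset=22
After 3 (read(2)): returned '', offset=22
After 4 (read(3)): returned '', offset=22
After 5 (read(8)): returned '', offset=22
After 6 (seek(+1, CUR)): offset=22

Answer: SB9NRZ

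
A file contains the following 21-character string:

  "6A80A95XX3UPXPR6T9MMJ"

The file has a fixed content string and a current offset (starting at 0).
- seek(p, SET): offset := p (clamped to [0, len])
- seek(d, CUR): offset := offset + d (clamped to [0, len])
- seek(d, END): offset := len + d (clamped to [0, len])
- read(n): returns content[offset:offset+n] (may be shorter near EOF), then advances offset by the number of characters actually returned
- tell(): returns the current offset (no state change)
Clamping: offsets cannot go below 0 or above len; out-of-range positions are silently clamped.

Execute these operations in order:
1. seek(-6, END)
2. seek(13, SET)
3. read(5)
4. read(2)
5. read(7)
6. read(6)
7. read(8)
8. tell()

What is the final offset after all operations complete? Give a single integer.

After 1 (seek(-6, END)): offset=15
After 2 (seek(13, SET)): offset=13
After 3 (read(5)): returned 'PR6T9', offset=18
After 4 (read(2)): returned 'MM', offset=20
After 5 (read(7)): returned 'J', offset=21
After 6 (read(6)): returned '', offset=21
After 7 (read(8)): returned '', offset=21
After 8 (tell()): offset=21

Answer: 21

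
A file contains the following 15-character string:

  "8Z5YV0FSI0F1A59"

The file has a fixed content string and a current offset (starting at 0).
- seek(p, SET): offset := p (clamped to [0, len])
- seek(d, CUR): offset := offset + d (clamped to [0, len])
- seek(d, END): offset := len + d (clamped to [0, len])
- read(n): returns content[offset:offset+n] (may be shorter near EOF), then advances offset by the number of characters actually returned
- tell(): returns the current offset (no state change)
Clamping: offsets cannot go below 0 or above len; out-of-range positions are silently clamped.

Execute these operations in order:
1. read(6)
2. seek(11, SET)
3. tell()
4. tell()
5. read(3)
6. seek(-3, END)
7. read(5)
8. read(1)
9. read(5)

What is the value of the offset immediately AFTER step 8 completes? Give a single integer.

Answer: 15

Derivation:
After 1 (read(6)): returned '8Z5YV0', offset=6
After 2 (seek(11, SET)): offset=11
After 3 (tell()): offset=11
After 4 (tell()): offset=11
After 5 (read(3)): returned '1A5', offset=14
After 6 (seek(-3, END)): offset=12
After 7 (read(5)): returned 'A59', offset=15
After 8 (read(1)): returned '', offset=15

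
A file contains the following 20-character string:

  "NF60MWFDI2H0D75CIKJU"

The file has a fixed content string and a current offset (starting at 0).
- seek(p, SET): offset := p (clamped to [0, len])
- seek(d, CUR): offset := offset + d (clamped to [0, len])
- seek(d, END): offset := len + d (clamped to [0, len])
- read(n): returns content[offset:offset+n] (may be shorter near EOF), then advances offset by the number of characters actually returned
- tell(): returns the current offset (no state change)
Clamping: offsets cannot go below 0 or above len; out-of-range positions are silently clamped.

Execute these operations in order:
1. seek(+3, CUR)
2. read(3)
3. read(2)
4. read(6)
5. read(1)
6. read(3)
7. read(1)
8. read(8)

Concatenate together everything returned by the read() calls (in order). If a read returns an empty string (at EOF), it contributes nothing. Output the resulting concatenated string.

Answer: 0MWFDI2H0D75CIKJU

Derivation:
After 1 (seek(+3, CUR)): offset=3
After 2 (read(3)): returned '0MW', offset=6
After 3 (read(2)): returned 'FD', offset=8
After 4 (read(6)): returned 'I2H0D7', offset=14
After 5 (read(1)): returned '5', offset=15
After 6 (read(3)): returned 'CIK', offset=18
After 7 (read(1)): returned 'J', offset=19
After 8 (read(8)): returned 'U', offset=20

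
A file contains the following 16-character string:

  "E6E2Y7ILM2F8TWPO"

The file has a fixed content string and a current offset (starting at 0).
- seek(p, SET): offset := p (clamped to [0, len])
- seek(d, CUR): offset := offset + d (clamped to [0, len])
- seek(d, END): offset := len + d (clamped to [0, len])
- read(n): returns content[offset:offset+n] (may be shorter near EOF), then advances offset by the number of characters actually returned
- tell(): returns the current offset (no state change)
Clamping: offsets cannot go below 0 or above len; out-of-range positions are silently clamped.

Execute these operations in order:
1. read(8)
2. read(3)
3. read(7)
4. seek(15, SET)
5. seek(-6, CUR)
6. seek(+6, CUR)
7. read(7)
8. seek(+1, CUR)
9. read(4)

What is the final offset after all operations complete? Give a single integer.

Answer: 16

Derivation:
After 1 (read(8)): returned 'E6E2Y7IL', offset=8
After 2 (read(3)): returned 'M2F', offset=11
After 3 (read(7)): returned '8TWPO', offset=16
After 4 (seek(15, SET)): offset=15
After 5 (seek(-6, CUR)): offset=9
After 6 (seek(+6, CUR)): offset=15
After 7 (read(7)): returned 'O', offset=16
After 8 (seek(+1, CUR)): offset=16
After 9 (read(4)): returned '', offset=16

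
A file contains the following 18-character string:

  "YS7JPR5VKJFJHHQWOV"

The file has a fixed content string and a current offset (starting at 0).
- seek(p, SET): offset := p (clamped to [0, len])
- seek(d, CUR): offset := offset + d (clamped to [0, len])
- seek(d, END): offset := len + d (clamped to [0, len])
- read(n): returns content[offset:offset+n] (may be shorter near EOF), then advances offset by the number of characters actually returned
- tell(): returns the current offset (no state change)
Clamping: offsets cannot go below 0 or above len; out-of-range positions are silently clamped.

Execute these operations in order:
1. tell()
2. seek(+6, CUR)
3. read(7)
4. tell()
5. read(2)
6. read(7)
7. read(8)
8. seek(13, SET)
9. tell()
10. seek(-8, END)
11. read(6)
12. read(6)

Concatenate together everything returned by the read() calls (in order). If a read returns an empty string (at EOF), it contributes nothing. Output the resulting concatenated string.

Answer: 5VKJFJHHQWOVFJHHQWOV

Derivation:
After 1 (tell()): offset=0
After 2 (seek(+6, CUR)): offset=6
After 3 (read(7)): returned '5VKJFJH', offset=13
After 4 (tell()): offset=13
After 5 (read(2)): returned 'HQ', offset=15
After 6 (read(7)): returned 'WOV', offset=18
After 7 (read(8)): returned '', offset=18
After 8 (seek(13, SET)): offset=13
After 9 (tell()): offset=13
After 10 (seek(-8, END)): offset=10
After 11 (read(6)): returned 'FJHHQW', offset=16
After 12 (read(6)): returned 'OV', offset=18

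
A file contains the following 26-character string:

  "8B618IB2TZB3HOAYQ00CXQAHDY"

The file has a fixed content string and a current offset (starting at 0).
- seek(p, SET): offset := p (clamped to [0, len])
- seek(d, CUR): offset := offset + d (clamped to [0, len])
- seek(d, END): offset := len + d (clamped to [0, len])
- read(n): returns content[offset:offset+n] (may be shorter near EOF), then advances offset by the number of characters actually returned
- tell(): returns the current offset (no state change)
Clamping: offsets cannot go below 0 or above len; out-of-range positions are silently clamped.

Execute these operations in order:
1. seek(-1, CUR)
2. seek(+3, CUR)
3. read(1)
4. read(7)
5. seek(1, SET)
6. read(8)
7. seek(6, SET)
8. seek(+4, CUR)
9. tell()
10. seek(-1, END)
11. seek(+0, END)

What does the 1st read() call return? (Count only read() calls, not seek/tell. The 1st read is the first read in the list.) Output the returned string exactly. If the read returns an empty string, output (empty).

After 1 (seek(-1, CUR)): offset=0
After 2 (seek(+3, CUR)): offset=3
After 3 (read(1)): returned '1', offset=4
After 4 (read(7)): returned '8IB2TZB', offset=11
After 5 (seek(1, SET)): offset=1
After 6 (read(8)): returned 'B618IB2T', offset=9
After 7 (seek(6, SET)): offset=6
After 8 (seek(+4, CUR)): offset=10
After 9 (tell()): offset=10
After 10 (seek(-1, END)): offset=25
After 11 (seek(+0, END)): offset=26

Answer: 1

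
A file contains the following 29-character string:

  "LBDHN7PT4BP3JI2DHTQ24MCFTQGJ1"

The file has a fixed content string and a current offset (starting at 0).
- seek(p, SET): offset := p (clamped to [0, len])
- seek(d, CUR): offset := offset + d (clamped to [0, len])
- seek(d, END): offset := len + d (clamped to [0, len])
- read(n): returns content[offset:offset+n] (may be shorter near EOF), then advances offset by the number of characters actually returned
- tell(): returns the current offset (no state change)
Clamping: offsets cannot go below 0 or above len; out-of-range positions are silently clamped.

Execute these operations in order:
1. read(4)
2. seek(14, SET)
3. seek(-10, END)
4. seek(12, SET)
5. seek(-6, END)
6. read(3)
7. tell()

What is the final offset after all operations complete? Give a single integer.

Answer: 26

Derivation:
After 1 (read(4)): returned 'LBDH', offset=4
After 2 (seek(14, SET)): offset=14
After 3 (seek(-10, END)): offset=19
After 4 (seek(12, SET)): offset=12
After 5 (seek(-6, END)): offset=23
After 6 (read(3)): returned 'FTQ', offset=26
After 7 (tell()): offset=26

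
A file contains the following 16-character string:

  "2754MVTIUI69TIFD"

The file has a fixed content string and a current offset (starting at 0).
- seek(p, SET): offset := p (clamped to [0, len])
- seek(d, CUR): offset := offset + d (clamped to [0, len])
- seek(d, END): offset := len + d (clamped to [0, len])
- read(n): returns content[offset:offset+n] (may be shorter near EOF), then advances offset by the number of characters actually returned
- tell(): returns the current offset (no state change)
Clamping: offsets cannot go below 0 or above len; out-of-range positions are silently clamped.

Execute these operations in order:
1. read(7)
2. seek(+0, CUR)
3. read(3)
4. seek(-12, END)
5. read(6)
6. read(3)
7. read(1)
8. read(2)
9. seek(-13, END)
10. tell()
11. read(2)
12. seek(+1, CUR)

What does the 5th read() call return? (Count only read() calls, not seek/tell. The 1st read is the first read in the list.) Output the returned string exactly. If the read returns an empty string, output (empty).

Answer: I

Derivation:
After 1 (read(7)): returned '2754MVT', offset=7
After 2 (seek(+0, CUR)): offset=7
After 3 (read(3)): returned 'IUI', offset=10
After 4 (seek(-12, END)): offset=4
After 5 (read(6)): returned 'MVTIUI', offset=10
After 6 (read(3)): returned '69T', offset=13
After 7 (read(1)): returned 'I', offset=14
After 8 (read(2)): returned 'FD', offset=16
After 9 (seek(-13, END)): offset=3
After 10 (tell()): offset=3
After 11 (read(2)): returned '4M', offset=5
After 12 (seek(+1, CUR)): offset=6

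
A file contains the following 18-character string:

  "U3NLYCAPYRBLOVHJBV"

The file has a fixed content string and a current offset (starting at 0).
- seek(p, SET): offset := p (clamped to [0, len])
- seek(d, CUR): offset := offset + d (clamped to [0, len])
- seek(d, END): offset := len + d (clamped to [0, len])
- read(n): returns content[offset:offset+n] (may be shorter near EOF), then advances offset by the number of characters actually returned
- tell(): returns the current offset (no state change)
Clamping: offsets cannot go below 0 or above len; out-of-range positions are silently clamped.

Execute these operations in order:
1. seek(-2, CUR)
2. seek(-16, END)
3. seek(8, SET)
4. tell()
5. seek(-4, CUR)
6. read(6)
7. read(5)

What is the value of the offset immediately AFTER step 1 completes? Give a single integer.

After 1 (seek(-2, CUR)): offset=0

Answer: 0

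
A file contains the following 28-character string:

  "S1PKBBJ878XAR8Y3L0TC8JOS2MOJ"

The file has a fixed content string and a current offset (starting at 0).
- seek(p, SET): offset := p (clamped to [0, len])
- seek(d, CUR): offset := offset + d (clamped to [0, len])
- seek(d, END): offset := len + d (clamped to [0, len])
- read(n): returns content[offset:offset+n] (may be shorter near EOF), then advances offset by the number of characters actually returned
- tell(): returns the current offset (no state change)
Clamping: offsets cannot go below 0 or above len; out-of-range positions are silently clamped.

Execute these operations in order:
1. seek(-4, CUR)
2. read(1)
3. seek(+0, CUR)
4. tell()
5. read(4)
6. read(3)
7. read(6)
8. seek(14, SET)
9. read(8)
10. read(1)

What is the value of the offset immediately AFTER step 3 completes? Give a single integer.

After 1 (seek(-4, CUR)): offset=0
After 2 (read(1)): returned 'S', offset=1
After 3 (seek(+0, CUR)): offset=1

Answer: 1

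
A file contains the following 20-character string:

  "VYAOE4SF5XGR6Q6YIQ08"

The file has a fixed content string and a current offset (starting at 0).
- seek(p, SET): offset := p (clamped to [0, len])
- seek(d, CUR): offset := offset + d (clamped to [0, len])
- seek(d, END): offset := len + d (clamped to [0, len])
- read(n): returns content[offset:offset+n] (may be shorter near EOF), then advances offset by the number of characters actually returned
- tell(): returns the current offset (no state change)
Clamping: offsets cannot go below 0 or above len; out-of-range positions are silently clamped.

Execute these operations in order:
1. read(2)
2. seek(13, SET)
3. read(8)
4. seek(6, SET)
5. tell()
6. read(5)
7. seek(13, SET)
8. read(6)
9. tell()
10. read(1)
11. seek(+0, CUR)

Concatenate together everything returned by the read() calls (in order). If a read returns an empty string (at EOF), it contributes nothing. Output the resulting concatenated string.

After 1 (read(2)): returned 'VY', offset=2
After 2 (seek(13, SET)): offset=13
After 3 (read(8)): returned 'Q6YIQ08', offset=20
After 4 (seek(6, SET)): offset=6
After 5 (tell()): offset=6
After 6 (read(5)): returned 'SF5XG', offset=11
After 7 (seek(13, SET)): offset=13
After 8 (read(6)): returned 'Q6YIQ0', offset=19
After 9 (tell()): offset=19
After 10 (read(1)): returned '8', offset=20
After 11 (seek(+0, CUR)): offset=20

Answer: VYQ6YIQ08SF5XGQ6YIQ08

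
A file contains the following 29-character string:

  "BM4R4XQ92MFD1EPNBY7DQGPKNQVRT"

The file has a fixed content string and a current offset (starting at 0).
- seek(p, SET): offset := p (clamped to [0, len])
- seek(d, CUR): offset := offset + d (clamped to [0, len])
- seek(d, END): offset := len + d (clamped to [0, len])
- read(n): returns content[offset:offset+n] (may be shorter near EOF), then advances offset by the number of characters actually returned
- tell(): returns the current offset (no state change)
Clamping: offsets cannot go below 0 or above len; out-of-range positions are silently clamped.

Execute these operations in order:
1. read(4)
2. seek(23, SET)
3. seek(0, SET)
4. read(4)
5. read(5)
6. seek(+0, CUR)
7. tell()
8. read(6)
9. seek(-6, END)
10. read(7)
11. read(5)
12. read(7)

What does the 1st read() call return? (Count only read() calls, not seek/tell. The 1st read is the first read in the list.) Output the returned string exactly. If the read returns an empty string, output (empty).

Answer: BM4R

Derivation:
After 1 (read(4)): returned 'BM4R', offset=4
After 2 (seek(23, SET)): offset=23
After 3 (seek(0, SET)): offset=0
After 4 (read(4)): returned 'BM4R', offset=4
After 5 (read(5)): returned '4XQ92', offset=9
After 6 (seek(+0, CUR)): offset=9
After 7 (tell()): offset=9
After 8 (read(6)): returned 'MFD1EP', offset=15
After 9 (seek(-6, END)): offset=23
After 10 (read(7)): returned 'KNQVRT', offset=29
After 11 (read(5)): returned '', offset=29
After 12 (read(7)): returned '', offset=29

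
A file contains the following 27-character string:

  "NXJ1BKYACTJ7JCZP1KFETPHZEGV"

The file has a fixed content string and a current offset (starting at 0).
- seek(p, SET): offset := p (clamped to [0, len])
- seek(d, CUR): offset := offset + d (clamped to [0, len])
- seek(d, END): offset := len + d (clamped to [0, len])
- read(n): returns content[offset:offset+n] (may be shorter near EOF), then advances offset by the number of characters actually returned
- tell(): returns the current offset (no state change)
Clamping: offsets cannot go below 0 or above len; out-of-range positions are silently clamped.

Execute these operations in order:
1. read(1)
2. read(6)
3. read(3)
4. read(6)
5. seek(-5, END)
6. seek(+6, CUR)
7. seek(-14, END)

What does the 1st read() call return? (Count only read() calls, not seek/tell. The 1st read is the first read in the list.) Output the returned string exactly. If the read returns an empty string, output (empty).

After 1 (read(1)): returned 'N', offset=1
After 2 (read(6)): returned 'XJ1BKY', offset=7
After 3 (read(3)): returned 'ACT', offset=10
After 4 (read(6)): returned 'J7JCZP', offset=16
After 5 (seek(-5, END)): offset=22
After 6 (seek(+6, CUR)): offset=27
After 7 (seek(-14, END)): offset=13

Answer: N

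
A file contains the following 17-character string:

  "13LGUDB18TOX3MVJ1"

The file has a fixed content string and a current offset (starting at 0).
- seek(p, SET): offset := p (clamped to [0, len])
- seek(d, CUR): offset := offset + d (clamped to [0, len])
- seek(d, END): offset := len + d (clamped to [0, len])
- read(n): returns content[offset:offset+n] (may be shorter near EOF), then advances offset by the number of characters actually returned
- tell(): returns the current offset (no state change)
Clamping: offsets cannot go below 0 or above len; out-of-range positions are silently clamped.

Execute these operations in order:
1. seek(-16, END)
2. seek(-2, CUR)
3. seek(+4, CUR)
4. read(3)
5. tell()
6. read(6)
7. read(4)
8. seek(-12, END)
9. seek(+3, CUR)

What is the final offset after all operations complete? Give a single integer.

After 1 (seek(-16, END)): offset=1
After 2 (seek(-2, CUR)): offset=0
After 3 (seek(+4, CUR)): offset=4
After 4 (read(3)): returned 'UDB', offset=7
After 5 (tell()): offset=7
After 6 (read(6)): returned '18TOX3', offset=13
After 7 (read(4)): returned 'MVJ1', offset=17
After 8 (seek(-12, END)): offset=5
After 9 (seek(+3, CUR)): offset=8

Answer: 8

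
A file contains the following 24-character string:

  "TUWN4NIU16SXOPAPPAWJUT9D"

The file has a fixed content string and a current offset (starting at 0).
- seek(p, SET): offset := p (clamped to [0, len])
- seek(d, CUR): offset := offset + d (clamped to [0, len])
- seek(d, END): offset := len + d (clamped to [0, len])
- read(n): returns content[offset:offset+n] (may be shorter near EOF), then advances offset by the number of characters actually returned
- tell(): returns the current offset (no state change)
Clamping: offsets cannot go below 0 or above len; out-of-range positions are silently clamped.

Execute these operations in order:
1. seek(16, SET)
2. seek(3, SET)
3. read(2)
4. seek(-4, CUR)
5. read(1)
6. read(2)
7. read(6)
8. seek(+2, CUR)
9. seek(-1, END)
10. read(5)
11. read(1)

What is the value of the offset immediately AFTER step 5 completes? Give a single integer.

After 1 (seek(16, SET)): offset=16
After 2 (seek(3, SET)): offset=3
After 3 (read(2)): returned 'N4', offset=5
After 4 (seek(-4, CUR)): offset=1
After 5 (read(1)): returned 'U', offset=2

Answer: 2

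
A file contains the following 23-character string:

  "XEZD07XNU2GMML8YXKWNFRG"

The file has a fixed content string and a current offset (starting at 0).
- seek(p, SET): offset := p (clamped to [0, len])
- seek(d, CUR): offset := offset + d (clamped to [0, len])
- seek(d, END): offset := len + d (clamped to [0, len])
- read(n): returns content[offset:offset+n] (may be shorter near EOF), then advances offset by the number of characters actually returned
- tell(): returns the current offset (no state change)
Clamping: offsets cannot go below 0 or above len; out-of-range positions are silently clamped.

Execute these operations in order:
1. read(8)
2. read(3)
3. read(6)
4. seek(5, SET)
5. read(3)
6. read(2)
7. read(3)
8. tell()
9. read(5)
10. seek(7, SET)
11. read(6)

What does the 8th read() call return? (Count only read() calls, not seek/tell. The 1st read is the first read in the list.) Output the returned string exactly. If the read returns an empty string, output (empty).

Answer: NU2GMM

Derivation:
After 1 (read(8)): returned 'XEZD07XN', offset=8
After 2 (read(3)): returned 'U2G', offset=11
After 3 (read(6)): returned 'MML8YX', offset=17
After 4 (seek(5, SET)): offset=5
After 5 (read(3)): returned '7XN', offset=8
After 6 (read(2)): returned 'U2', offset=10
After 7 (read(3)): returned 'GMM', offset=13
After 8 (tell()): offset=13
After 9 (read(5)): returned 'L8YXK', offset=18
After 10 (seek(7, SET)): offset=7
After 11 (read(6)): returned 'NU2GMM', offset=13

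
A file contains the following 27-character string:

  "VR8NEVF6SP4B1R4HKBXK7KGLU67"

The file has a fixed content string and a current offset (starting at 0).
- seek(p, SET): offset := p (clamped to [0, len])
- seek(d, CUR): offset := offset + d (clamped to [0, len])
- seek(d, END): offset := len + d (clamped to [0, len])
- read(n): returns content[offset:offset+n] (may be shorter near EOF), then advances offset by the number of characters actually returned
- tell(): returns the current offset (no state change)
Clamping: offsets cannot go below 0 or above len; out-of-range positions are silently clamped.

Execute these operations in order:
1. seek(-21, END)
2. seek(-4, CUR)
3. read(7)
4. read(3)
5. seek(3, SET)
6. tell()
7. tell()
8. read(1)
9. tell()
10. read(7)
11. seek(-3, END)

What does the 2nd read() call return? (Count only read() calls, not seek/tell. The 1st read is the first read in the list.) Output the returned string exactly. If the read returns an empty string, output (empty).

After 1 (seek(-21, END)): offset=6
After 2 (seek(-4, CUR)): offset=2
After 3 (read(7)): returned '8NEVF6S', offset=9
After 4 (read(3)): returned 'P4B', offset=12
After 5 (seek(3, SET)): offset=3
After 6 (tell()): offset=3
After 7 (tell()): offset=3
After 8 (read(1)): returned 'N', offset=4
After 9 (tell()): offset=4
After 10 (read(7)): returned 'EVF6SP4', offset=11
After 11 (seek(-3, END)): offset=24

Answer: P4B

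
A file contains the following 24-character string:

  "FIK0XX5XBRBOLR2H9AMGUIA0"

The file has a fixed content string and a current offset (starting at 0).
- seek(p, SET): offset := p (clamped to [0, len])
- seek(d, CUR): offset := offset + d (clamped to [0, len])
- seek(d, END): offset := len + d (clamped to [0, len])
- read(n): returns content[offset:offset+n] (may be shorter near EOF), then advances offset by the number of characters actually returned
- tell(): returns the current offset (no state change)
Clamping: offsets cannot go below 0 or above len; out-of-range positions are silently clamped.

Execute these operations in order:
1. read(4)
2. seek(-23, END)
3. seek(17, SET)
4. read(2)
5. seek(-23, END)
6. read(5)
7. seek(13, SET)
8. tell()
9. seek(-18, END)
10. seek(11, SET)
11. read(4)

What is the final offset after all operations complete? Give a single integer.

Answer: 15

Derivation:
After 1 (read(4)): returned 'FIK0', offset=4
After 2 (seek(-23, END)): offset=1
After 3 (seek(17, SET)): offset=17
After 4 (read(2)): returned 'AM', offset=19
After 5 (seek(-23, END)): offset=1
After 6 (read(5)): returned 'IK0XX', offset=6
After 7 (seek(13, SET)): offset=13
After 8 (tell()): offset=13
After 9 (seek(-18, END)): offset=6
After 10 (seek(11, SET)): offset=11
After 11 (read(4)): returned 'OLR2', offset=15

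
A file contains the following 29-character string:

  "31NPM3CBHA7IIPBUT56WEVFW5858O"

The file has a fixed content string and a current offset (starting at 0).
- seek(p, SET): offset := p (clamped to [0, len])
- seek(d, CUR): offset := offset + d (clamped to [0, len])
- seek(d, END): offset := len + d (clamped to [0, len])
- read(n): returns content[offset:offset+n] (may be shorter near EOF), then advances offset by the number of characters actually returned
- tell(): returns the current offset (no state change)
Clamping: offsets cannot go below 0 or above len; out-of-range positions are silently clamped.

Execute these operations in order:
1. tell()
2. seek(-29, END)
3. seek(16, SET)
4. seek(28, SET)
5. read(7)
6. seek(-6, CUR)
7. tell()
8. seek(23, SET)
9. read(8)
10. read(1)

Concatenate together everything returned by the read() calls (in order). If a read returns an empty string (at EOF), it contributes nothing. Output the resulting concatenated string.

After 1 (tell()): offset=0
After 2 (seek(-29, END)): offset=0
After 3 (seek(16, SET)): offset=16
After 4 (seek(28, SET)): offset=28
After 5 (read(7)): returned 'O', offset=29
After 6 (seek(-6, CUR)): offset=23
After 7 (tell()): offset=23
After 8 (seek(23, SET)): offset=23
After 9 (read(8)): returned 'W5858O', offset=29
After 10 (read(1)): returned '', offset=29

Answer: OW5858O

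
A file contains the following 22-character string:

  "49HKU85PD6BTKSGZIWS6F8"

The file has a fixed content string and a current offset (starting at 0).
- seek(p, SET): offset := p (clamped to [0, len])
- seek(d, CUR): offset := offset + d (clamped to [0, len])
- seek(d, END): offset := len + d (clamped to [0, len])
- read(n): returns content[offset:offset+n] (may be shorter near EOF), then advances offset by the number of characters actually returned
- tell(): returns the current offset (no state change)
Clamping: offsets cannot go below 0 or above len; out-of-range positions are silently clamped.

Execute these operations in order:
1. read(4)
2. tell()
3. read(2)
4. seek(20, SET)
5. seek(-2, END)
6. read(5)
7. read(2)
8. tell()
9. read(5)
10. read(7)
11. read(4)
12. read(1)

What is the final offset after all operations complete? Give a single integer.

Answer: 22

Derivation:
After 1 (read(4)): returned '49HK', offset=4
After 2 (tell()): offset=4
After 3 (read(2)): returned 'U8', offset=6
After 4 (seek(20, SET)): offset=20
After 5 (seek(-2, END)): offset=20
After 6 (read(5)): returned 'F8', offset=22
After 7 (read(2)): returned '', offset=22
After 8 (tell()): offset=22
After 9 (read(5)): returned '', offset=22
After 10 (read(7)): returned '', offset=22
After 11 (read(4)): returned '', offset=22
After 12 (read(1)): returned '', offset=22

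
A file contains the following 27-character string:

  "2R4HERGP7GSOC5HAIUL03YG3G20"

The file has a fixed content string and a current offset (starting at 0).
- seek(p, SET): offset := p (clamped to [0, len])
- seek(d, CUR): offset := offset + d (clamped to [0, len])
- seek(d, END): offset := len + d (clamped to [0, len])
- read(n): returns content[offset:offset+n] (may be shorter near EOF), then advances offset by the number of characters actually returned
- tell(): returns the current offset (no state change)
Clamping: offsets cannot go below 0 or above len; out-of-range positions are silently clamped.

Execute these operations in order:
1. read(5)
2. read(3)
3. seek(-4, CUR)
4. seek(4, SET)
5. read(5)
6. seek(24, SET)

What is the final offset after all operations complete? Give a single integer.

After 1 (read(5)): returned '2R4HE', offset=5
After 2 (read(3)): returned 'RGP', offset=8
After 3 (seek(-4, CUR)): offset=4
After 4 (seek(4, SET)): offset=4
After 5 (read(5)): returned 'ERGP7', offset=9
After 6 (seek(24, SET)): offset=24

Answer: 24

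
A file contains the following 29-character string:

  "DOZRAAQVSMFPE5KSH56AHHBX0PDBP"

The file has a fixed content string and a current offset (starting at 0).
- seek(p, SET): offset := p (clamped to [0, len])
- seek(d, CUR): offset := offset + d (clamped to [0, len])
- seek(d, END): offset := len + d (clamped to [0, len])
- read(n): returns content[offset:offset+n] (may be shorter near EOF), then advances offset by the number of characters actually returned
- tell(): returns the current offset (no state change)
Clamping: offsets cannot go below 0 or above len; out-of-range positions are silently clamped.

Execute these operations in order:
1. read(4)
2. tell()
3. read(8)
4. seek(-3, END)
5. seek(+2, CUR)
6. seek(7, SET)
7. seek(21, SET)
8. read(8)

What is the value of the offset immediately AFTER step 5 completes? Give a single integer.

Answer: 28

Derivation:
After 1 (read(4)): returned 'DOZR', offset=4
After 2 (tell()): offset=4
After 3 (read(8)): returned 'AAQVSMFP', offset=12
After 4 (seek(-3, END)): offset=26
After 5 (seek(+2, CUR)): offset=28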